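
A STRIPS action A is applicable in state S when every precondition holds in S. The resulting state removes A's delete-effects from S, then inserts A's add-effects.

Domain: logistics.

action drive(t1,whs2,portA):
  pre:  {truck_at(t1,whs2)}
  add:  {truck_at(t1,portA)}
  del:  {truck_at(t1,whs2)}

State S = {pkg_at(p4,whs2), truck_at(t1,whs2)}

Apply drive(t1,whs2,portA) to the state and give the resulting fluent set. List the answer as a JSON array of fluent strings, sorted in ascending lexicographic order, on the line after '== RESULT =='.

Compute (S \ del) ∪ add:
  pre ⊆ S: {truck_at(t1,whs2)} ⊆ S  — applicable
  S \ del = {pkg_at(p4,whs2)}
  ∪ add   = {pkg_at(p4,whs2), truck_at(t1,portA)}

== RESULT ==
["pkg_at(p4,whs2)", "truck_at(t1,portA)"]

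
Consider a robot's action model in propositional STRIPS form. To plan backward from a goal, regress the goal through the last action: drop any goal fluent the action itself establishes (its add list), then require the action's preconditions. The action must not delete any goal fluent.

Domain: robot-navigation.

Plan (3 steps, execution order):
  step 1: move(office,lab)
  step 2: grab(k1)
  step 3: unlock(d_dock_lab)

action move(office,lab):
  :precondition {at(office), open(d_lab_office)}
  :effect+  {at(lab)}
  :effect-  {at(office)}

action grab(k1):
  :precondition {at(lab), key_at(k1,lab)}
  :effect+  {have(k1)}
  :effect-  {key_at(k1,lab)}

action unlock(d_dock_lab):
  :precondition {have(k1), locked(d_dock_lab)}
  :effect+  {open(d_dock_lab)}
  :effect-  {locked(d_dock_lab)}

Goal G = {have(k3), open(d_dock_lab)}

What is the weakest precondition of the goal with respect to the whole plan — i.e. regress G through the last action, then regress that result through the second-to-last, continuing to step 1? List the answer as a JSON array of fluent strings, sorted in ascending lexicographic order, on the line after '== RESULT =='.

Work backward from the goal:
  through step 3 (unlock(d_dock_lab)): drop {open(d_dock_lab)}, keep {have(k3)}, require {have(k1), locked(d_dock_lab)}
    → {have(k1), have(k3), locked(d_dock_lab)}
  through step 2 (grab(k1)): drop {have(k1)}, keep {have(k3), locked(d_dock_lab)}, require {at(lab), key_at(k1,lab)}
    → {at(lab), have(k3), key_at(k1,lab), locked(d_dock_lab)}
  through step 1 (move(office,lab)): drop {at(lab)}, keep {have(k3), key_at(k1,lab), locked(d_dock_lab)}, require {at(office), open(d_lab_office)}
    → {at(office), have(k3), key_at(k1,lab), locked(d_dock_lab), open(d_lab_office)}

== RESULT ==
["at(office)", "have(k3)", "key_at(k1,lab)", "locked(d_dock_lab)", "open(d_lab_office)"]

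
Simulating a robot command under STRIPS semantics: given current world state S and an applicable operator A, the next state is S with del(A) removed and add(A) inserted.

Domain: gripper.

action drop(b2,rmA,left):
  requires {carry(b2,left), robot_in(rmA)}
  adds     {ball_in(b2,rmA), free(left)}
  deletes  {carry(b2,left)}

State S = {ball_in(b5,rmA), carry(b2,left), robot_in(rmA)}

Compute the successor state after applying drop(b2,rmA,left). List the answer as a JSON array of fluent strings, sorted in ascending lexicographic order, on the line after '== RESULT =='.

Compute (S \ del) ∪ add:
  pre ⊆ S: {carry(b2,left), robot_in(rmA)} ⊆ S  — applicable
  S \ del = {ball_in(b5,rmA), robot_in(rmA)}
  ∪ add   = {ball_in(b2,rmA), ball_in(b5,rmA), free(left), robot_in(rmA)}

== RESULT ==
["ball_in(b2,rmA)", "ball_in(b5,rmA)", "free(left)", "robot_in(rmA)"]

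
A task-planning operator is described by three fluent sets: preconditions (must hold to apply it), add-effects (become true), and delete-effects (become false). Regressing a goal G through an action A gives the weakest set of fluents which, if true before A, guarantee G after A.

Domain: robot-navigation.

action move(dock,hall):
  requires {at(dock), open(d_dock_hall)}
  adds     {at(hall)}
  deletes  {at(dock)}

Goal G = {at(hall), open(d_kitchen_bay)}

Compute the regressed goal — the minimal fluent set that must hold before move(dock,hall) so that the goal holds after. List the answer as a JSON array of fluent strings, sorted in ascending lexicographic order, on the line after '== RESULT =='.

Compute (G \ add) ∪ pre:
  G ∩ del = {}  (empty — regression defined)
  G \ add = {at(hall), open(d_kitchen_bay)} \ {at(hall)} = {open(d_kitchen_bay)}
  ∪ pre   = {open(d_kitchen_bay)} ∪ {at(dock), open(d_dock_hall)}
          = {at(dock), open(d_dock_hall), open(d_kitchen_bay)}

== RESULT ==
["at(dock)", "open(d_dock_hall)", "open(d_kitchen_bay)"]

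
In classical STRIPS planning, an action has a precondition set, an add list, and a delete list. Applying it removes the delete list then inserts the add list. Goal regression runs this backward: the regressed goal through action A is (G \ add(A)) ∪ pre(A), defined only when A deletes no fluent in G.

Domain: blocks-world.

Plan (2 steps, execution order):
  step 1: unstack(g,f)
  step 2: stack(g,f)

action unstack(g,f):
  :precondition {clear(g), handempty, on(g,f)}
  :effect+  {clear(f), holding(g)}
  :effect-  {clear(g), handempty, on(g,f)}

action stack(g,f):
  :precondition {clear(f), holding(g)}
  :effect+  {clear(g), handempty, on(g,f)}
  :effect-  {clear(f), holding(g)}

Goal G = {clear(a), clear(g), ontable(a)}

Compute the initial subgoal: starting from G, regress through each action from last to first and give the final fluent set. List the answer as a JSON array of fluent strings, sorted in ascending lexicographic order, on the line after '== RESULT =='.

Regress step by step:
  through step 2 (stack(g,f)): drop {clear(g)}, keep {clear(a), ontable(a)}, require {clear(f), holding(g)}
    → {clear(a), clear(f), holding(g), ontable(a)}
  through step 1 (unstack(g,f)): drop {clear(f), holding(g)}, keep {clear(a), ontable(a)}, require {clear(g), handempty, on(g,f)}
    → {clear(a), clear(g), handempty, on(g,f), ontable(a)}

== RESULT ==
["clear(a)", "clear(g)", "handempty", "on(g,f)", "ontable(a)"]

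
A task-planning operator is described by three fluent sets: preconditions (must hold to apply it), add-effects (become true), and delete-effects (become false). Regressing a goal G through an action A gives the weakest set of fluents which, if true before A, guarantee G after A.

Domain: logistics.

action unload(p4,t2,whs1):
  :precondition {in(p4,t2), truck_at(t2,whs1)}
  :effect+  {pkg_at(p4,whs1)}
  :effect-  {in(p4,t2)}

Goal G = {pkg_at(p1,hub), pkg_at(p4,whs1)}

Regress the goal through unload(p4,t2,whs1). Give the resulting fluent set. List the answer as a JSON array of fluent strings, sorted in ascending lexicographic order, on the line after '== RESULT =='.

Regress:
  G ∩ del = {}  (empty — regression defined)
  G \ add = {pkg_at(p1,hub), pkg_at(p4,whs1)} \ {pkg_at(p4,whs1)} = {pkg_at(p1,hub)}
  ∪ pre   = {pkg_at(p1,hub)} ∪ {in(p4,t2), truck_at(t2,whs1)}
          = {in(p4,t2), pkg_at(p1,hub), truck_at(t2,whs1)}

== RESULT ==
["in(p4,t2)", "pkg_at(p1,hub)", "truck_at(t2,whs1)"]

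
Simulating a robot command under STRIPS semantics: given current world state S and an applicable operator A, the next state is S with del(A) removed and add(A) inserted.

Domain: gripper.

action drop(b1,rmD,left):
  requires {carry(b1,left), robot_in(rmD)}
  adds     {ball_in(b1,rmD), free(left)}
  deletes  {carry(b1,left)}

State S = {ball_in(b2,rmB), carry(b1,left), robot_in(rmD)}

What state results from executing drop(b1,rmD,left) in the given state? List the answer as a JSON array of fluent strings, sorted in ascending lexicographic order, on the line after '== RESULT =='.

Compute (S \ del) ∪ add:
  pre ⊆ S: {carry(b1,left), robot_in(rmD)} ⊆ S  — applicable
  S \ del = {ball_in(b2,rmB), robot_in(rmD)}
  ∪ add   = {ball_in(b1,rmD), ball_in(b2,rmB), free(left), robot_in(rmD)}

== RESULT ==
["ball_in(b1,rmD)", "ball_in(b2,rmB)", "free(left)", "robot_in(rmD)"]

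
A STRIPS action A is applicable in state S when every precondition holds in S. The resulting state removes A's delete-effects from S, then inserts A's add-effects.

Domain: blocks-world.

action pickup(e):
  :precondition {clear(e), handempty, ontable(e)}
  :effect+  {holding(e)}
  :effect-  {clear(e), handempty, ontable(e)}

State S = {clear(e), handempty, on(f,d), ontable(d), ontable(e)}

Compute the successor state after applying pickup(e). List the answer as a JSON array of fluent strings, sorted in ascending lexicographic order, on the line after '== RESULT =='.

Compute (S \ del) ∪ add:
  pre ⊆ S: {clear(e), handempty, ontable(e)} ⊆ S  — applicable
  S \ del = {on(f,d), ontable(d)}
  ∪ add   = {holding(e), on(f,d), ontable(d)}

== RESULT ==
["holding(e)", "on(f,d)", "ontable(d)"]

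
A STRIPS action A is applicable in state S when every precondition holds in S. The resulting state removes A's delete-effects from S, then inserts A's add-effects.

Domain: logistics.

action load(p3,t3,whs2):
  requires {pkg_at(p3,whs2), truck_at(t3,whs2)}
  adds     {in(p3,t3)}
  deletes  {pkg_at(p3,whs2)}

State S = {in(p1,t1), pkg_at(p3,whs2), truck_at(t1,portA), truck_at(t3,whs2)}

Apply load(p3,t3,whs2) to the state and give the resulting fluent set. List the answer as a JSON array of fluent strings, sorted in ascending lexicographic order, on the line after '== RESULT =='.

Compute (S \ del) ∪ add:
  pre ⊆ S: {pkg_at(p3,whs2), truck_at(t3,whs2)} ⊆ S  — applicable
  S \ del = {in(p1,t1), truck_at(t1,portA), truck_at(t3,whs2)}
  ∪ add   = {in(p1,t1), in(p3,t3), truck_at(t1,portA), truck_at(t3,whs2)}

== RESULT ==
["in(p1,t1)", "in(p3,t3)", "truck_at(t1,portA)", "truck_at(t3,whs2)"]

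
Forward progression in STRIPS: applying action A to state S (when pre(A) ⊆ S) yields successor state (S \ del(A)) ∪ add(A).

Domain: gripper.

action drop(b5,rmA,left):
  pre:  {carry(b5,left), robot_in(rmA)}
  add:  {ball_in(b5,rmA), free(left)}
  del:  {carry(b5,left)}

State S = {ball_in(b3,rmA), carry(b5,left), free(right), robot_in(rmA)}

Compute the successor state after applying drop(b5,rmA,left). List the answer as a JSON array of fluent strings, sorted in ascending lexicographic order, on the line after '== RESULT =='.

Progress:
  pre ⊆ S: {carry(b5,left), robot_in(rmA)} ⊆ S  — applicable
  S \ del = {ball_in(b3,rmA), free(right), robot_in(rmA)}
  ∪ add   = {ball_in(b3,rmA), ball_in(b5,rmA), free(left), free(right), robot_in(rmA)}

== RESULT ==
["ball_in(b3,rmA)", "ball_in(b5,rmA)", "free(left)", "free(right)", "robot_in(rmA)"]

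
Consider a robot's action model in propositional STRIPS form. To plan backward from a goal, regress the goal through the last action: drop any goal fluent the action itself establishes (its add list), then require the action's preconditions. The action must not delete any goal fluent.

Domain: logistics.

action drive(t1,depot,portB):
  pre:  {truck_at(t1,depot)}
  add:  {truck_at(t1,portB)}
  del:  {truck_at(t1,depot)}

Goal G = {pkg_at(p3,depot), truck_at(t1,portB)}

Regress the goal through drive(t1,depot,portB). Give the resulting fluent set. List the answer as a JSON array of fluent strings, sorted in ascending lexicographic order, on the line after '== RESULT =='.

Regress:
  G ∩ del = {}  (empty — regression defined)
  G \ add = {pkg_at(p3,depot), truck_at(t1,portB)} \ {truck_at(t1,portB)} = {pkg_at(p3,depot)}
  ∪ pre   = {pkg_at(p3,depot)} ∪ {truck_at(t1,depot)}
          = {pkg_at(p3,depot), truck_at(t1,depot)}

== RESULT ==
["pkg_at(p3,depot)", "truck_at(t1,depot)"]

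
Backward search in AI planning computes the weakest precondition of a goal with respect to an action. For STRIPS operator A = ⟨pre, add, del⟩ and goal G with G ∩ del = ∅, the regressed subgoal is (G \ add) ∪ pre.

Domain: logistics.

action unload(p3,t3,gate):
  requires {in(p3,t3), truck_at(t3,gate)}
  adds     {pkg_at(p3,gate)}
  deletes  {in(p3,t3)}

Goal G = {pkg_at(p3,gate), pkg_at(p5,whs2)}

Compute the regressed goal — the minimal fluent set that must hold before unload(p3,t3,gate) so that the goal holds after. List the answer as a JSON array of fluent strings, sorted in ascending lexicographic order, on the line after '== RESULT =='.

Compute (G \ add) ∪ pre:
  G ∩ del = {}  (empty — regression defined)
  G \ add = {pkg_at(p3,gate), pkg_at(p5,whs2)} \ {pkg_at(p3,gate)} = {pkg_at(p5,whs2)}
  ∪ pre   = {pkg_at(p5,whs2)} ∪ {in(p3,t3), truck_at(t3,gate)}
          = {in(p3,t3), pkg_at(p5,whs2), truck_at(t3,gate)}

== RESULT ==
["in(p3,t3)", "pkg_at(p5,whs2)", "truck_at(t3,gate)"]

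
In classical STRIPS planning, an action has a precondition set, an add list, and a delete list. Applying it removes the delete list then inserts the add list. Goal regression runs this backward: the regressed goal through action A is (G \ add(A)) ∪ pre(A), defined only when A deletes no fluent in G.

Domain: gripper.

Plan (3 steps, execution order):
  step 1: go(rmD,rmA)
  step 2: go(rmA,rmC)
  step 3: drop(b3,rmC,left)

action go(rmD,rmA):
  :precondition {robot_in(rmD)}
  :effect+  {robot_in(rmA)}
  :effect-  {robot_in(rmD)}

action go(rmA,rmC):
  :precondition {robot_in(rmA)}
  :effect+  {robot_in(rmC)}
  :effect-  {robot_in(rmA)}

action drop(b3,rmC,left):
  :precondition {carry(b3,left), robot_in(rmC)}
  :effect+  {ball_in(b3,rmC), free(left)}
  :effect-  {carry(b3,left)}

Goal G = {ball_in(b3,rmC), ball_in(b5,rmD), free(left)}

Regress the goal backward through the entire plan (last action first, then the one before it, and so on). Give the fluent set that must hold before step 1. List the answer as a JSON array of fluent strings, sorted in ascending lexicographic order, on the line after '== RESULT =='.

Work backward from the goal:
  through step 3 (drop(b3,rmC,left)): drop {ball_in(b3,rmC), free(left)}, keep {ball_in(b5,rmD)}, require {carry(b3,left), robot_in(rmC)}
    → {ball_in(b5,rmD), carry(b3,left), robot_in(rmC)}
  through step 2 (go(rmA,rmC)): drop {robot_in(rmC)}, keep {ball_in(b5,rmD), carry(b3,left)}, require {robot_in(rmA)}
    → {ball_in(b5,rmD), carry(b3,left), robot_in(rmA)}
  through step 1 (go(rmD,rmA)): drop {robot_in(rmA)}, keep {ball_in(b5,rmD), carry(b3,left)}, require {robot_in(rmD)}
    → {ball_in(b5,rmD), carry(b3,left), robot_in(rmD)}

== RESULT ==
["ball_in(b5,rmD)", "carry(b3,left)", "robot_in(rmD)"]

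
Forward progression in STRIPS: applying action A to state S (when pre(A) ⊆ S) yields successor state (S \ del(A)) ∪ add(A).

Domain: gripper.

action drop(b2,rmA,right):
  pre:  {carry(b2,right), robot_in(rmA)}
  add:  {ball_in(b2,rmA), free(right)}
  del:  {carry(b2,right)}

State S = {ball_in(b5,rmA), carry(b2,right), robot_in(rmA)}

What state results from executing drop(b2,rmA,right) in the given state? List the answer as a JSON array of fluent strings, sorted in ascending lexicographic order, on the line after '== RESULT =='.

Compute (S \ del) ∪ add:
  pre ⊆ S: {carry(b2,right), robot_in(rmA)} ⊆ S  — applicable
  S \ del = {ball_in(b5,rmA), robot_in(rmA)}
  ∪ add   = {ball_in(b2,rmA), ball_in(b5,rmA), free(right), robot_in(rmA)}

== RESULT ==
["ball_in(b2,rmA)", "ball_in(b5,rmA)", "free(right)", "robot_in(rmA)"]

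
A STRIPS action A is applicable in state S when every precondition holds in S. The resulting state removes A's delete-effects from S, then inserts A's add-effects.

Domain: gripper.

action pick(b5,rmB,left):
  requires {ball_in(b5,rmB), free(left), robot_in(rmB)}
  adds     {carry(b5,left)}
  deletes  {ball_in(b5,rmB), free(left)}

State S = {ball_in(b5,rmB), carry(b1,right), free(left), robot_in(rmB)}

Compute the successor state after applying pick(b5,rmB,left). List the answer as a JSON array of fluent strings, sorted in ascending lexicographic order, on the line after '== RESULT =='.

Compute (S \ del) ∪ add:
  pre ⊆ S: {ball_in(b5,rmB), free(left), robot_in(rmB)} ⊆ S  — applicable
  S \ del = {carry(b1,right), robot_in(rmB)}
  ∪ add   = {carry(b1,right), carry(b5,left), robot_in(rmB)}

== RESULT ==
["carry(b1,right)", "carry(b5,left)", "robot_in(rmB)"]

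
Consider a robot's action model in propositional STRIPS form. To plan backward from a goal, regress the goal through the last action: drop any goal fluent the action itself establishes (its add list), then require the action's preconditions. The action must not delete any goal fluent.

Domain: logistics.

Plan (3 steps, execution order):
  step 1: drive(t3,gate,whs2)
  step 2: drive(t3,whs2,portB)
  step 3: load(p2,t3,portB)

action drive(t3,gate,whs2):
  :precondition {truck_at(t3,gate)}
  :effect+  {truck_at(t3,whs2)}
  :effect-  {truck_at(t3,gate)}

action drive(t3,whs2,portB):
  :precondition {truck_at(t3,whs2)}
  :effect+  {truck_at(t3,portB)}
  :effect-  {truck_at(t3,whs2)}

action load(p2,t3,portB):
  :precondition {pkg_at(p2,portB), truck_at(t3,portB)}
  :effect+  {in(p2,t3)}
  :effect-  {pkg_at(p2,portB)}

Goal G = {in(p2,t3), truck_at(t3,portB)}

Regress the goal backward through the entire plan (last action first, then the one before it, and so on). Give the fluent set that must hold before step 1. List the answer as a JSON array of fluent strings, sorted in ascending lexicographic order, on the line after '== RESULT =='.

Work backward from the goal:
  through step 3 (load(p2,t3,portB)): drop {in(p2,t3)}, keep {truck_at(t3,portB)}, require {pkg_at(p2,portB), truck_at(t3,portB)}
    → {pkg_at(p2,portB), truck_at(t3,portB)}
  through step 2 (drive(t3,whs2,portB)): drop {truck_at(t3,portB)}, keep {pkg_at(p2,portB)}, require {truck_at(t3,whs2)}
    → {pkg_at(p2,portB), truck_at(t3,whs2)}
  through step 1 (drive(t3,gate,whs2)): drop {truck_at(t3,whs2)}, keep {pkg_at(p2,portB)}, require {truck_at(t3,gate)}
    → {pkg_at(p2,portB), truck_at(t3,gate)}

== RESULT ==
["pkg_at(p2,portB)", "truck_at(t3,gate)"]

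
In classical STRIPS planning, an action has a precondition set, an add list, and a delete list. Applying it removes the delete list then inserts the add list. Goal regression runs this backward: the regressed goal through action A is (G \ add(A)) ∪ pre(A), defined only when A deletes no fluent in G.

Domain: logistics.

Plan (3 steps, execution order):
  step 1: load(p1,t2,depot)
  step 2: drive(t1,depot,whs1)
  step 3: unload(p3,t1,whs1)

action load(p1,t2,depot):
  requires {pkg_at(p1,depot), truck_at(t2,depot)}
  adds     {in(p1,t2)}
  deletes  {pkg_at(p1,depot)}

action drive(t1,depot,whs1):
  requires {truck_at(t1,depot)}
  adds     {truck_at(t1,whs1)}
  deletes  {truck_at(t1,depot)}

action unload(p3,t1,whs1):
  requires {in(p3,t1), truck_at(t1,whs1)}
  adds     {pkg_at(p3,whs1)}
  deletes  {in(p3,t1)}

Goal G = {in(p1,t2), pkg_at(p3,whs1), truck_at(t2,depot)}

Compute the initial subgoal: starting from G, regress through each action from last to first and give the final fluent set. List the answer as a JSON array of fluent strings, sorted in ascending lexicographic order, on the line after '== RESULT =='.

Work backward from the goal:
  through step 3 (unload(p3,t1,whs1)): drop {pkg_at(p3,whs1)}, keep {in(p1,t2), truck_at(t2,depot)}, require {in(p3,t1), truck_at(t1,whs1)}
    → {in(p1,t2), in(p3,t1), truck_at(t1,whs1), truck_at(t2,depot)}
  through step 2 (drive(t1,depot,whs1)): drop {truck_at(t1,whs1)}, keep {in(p1,t2), in(p3,t1), truck_at(t2,depot)}, require {truck_at(t1,depot)}
    → {in(p1,t2), in(p3,t1), truck_at(t1,depot), truck_at(t2,depot)}
  through step 1 (load(p1,t2,depot)): drop {in(p1,t2)}, keep {in(p3,t1), truck_at(t1,depot), truck_at(t2,depot)}, require {pkg_at(p1,depot), truck_at(t2,depot)}
    → {in(p3,t1), pkg_at(p1,depot), truck_at(t1,depot), truck_at(t2,depot)}

== RESULT ==
["in(p3,t1)", "pkg_at(p1,depot)", "truck_at(t1,depot)", "truck_at(t2,depot)"]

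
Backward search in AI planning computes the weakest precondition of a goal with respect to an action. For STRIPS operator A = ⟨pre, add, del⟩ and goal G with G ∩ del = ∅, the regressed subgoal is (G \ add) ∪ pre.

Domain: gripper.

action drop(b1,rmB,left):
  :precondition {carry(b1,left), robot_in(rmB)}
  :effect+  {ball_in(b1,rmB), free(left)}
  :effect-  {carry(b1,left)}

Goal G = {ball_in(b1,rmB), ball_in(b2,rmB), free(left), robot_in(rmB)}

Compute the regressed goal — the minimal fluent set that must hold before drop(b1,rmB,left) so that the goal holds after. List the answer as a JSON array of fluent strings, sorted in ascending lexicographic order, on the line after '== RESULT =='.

Regress:
  G ∩ del = {}  (empty — regression defined)
  G \ add = {ball_in(b1,rmB), ball_in(b2,rmB), free(left), robot_in(rmB)} \ {ball_in(b1,rmB), free(left)} = {ball_in(b2,rmB), robot_in(rmB)}
  ∪ pre   = {ball_in(b2,rmB), robot_in(rmB)} ∪ {carry(b1,left), robot_in(rmB)}
          = {ball_in(b2,rmB), carry(b1,left), robot_in(rmB)}

== RESULT ==
["ball_in(b2,rmB)", "carry(b1,left)", "robot_in(rmB)"]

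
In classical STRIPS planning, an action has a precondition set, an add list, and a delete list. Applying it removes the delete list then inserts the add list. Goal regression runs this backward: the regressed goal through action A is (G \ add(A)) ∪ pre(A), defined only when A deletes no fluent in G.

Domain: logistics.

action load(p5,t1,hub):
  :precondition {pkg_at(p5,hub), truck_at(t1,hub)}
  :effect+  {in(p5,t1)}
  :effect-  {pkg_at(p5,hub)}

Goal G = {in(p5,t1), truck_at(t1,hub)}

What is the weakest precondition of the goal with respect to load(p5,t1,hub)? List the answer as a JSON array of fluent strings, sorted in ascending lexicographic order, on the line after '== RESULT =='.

Regress:
  G ∩ del = {}  (empty — regression defined)
  G \ add = {in(p5,t1), truck_at(t1,hub)} \ {in(p5,t1)} = {truck_at(t1,hub)}
  ∪ pre   = {truck_at(t1,hub)} ∪ {pkg_at(p5,hub), truck_at(t1,hub)}
          = {pkg_at(p5,hub), truck_at(t1,hub)}

== RESULT ==
["pkg_at(p5,hub)", "truck_at(t1,hub)"]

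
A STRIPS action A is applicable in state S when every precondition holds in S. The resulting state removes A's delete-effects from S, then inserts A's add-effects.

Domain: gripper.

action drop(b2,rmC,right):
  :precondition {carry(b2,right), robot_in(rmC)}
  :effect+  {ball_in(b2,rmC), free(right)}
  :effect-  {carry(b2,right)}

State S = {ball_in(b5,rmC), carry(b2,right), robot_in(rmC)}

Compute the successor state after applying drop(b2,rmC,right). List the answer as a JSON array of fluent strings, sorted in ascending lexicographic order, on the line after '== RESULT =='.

Progress:
  pre ⊆ S: {carry(b2,right), robot_in(rmC)} ⊆ S  — applicable
  S \ del = {ball_in(b5,rmC), robot_in(rmC)}
  ∪ add   = {ball_in(b2,rmC), ball_in(b5,rmC), free(right), robot_in(rmC)}

== RESULT ==
["ball_in(b2,rmC)", "ball_in(b5,rmC)", "free(right)", "robot_in(rmC)"]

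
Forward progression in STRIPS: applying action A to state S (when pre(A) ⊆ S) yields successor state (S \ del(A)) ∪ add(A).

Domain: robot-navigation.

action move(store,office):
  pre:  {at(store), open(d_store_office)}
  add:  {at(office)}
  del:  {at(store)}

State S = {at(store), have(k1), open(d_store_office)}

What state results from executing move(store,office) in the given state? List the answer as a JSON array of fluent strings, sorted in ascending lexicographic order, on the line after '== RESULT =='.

Compute (S \ del) ∪ add:
  pre ⊆ S: {at(store), open(d_store_office)} ⊆ S  — applicable
  S \ del = {have(k1), open(d_store_office)}
  ∪ add   = {at(office), have(k1), open(d_store_office)}

== RESULT ==
["at(office)", "have(k1)", "open(d_store_office)"]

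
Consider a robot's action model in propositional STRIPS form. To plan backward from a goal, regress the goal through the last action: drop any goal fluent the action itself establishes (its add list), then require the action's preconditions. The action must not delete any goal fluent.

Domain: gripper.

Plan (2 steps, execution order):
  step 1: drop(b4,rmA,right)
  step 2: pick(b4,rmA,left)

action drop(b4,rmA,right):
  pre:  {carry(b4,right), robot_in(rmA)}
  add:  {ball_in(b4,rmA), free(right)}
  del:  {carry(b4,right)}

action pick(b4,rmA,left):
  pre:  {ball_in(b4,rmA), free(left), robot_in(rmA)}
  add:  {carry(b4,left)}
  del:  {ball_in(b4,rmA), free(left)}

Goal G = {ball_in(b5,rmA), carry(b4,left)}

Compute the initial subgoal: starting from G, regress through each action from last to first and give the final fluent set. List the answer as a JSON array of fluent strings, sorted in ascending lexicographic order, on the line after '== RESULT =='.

Regress step by step:
  through step 2 (pick(b4,rmA,left)): drop {carry(b4,left)}, keep {ball_in(b5,rmA)}, require {ball_in(b4,rmA), free(left), robot_in(rmA)}
    → {ball_in(b4,rmA), ball_in(b5,rmA), free(left), robot_in(rmA)}
  through step 1 (drop(b4,rmA,right)): drop {ball_in(b4,rmA)}, keep {ball_in(b5,rmA), free(left), robot_in(rmA)}, require {carry(b4,right), robot_in(rmA)}
    → {ball_in(b5,rmA), carry(b4,right), free(left), robot_in(rmA)}

== RESULT ==
["ball_in(b5,rmA)", "carry(b4,right)", "free(left)", "robot_in(rmA)"]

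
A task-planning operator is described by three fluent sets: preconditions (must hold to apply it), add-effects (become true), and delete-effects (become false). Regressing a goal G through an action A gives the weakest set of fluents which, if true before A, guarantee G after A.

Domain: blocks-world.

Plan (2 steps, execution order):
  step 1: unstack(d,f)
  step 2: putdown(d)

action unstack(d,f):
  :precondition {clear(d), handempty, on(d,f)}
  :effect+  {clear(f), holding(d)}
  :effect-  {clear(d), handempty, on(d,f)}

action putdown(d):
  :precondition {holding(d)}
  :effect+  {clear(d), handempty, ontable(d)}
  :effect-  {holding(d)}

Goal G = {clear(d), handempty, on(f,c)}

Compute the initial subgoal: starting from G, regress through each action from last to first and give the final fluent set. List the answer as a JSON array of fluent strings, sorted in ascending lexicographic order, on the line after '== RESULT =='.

Regress step by step:
  through step 2 (putdown(d)): drop {clear(d), handempty}, keep {on(f,c)}, require {holding(d)}
    → {holding(d), on(f,c)}
  through step 1 (unstack(d,f)): drop {holding(d)}, keep {on(f,c)}, require {clear(d), handempty, on(d,f)}
    → {clear(d), handempty, on(d,f), on(f,c)}

== RESULT ==
["clear(d)", "handempty", "on(d,f)", "on(f,c)"]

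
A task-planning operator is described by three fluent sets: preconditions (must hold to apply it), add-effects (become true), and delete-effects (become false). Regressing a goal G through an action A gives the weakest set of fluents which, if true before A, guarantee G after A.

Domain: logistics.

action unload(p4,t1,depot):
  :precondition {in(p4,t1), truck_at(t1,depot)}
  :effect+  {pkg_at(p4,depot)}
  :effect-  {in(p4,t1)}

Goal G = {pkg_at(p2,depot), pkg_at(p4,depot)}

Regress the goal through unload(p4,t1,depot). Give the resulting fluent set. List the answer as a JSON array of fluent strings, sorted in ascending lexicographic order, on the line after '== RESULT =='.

Compute (G \ add) ∪ pre:
  G ∩ del = {}  (empty — regression defined)
  G \ add = {pkg_at(p2,depot), pkg_at(p4,depot)} \ {pkg_at(p4,depot)} = {pkg_at(p2,depot)}
  ∪ pre   = {pkg_at(p2,depot)} ∪ {in(p4,t1), truck_at(t1,depot)}
          = {in(p4,t1), pkg_at(p2,depot), truck_at(t1,depot)}

== RESULT ==
["in(p4,t1)", "pkg_at(p2,depot)", "truck_at(t1,depot)"]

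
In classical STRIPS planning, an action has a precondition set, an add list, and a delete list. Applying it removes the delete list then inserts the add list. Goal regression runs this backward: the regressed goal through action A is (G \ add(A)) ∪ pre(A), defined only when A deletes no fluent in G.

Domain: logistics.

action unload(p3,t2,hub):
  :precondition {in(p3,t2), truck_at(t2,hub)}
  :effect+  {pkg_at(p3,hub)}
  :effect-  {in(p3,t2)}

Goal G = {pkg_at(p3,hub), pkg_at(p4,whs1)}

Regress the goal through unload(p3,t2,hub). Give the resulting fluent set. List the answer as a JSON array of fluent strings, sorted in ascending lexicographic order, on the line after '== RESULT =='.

Regress:
  G ∩ del = {}  (empty — regression defined)
  G \ add = {pkg_at(p3,hub), pkg_at(p4,whs1)} \ {pkg_at(p3,hub)} = {pkg_at(p4,whs1)}
  ∪ pre   = {pkg_at(p4,whs1)} ∪ {in(p3,t2), truck_at(t2,hub)}
          = {in(p3,t2), pkg_at(p4,whs1), truck_at(t2,hub)}

== RESULT ==
["in(p3,t2)", "pkg_at(p4,whs1)", "truck_at(t2,hub)"]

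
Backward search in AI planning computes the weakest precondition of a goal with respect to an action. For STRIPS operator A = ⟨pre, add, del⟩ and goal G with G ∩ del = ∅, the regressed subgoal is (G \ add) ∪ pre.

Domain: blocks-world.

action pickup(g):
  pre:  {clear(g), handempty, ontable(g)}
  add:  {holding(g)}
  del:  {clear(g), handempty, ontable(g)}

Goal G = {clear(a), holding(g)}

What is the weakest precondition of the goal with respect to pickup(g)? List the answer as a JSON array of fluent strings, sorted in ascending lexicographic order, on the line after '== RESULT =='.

Regress:
  G ∩ del = {}  (empty — regression defined)
  G \ add = {clear(a), holding(g)} \ {holding(g)} = {clear(a)}
  ∪ pre   = {clear(a)} ∪ {clear(g), handempty, ontable(g)}
          = {clear(a), clear(g), handempty, ontable(g)}

== RESULT ==
["clear(a)", "clear(g)", "handempty", "ontable(g)"]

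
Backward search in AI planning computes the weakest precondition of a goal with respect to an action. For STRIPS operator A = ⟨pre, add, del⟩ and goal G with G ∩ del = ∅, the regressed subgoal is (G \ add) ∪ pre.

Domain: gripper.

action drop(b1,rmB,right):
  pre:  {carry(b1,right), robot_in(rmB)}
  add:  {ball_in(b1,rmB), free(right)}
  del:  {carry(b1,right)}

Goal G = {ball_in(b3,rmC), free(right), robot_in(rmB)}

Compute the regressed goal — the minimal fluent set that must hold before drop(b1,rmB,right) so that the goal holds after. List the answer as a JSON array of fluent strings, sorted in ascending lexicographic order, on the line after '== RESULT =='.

Regress:
  G ∩ del = {}  (empty — regression defined)
  G \ add = {ball_in(b3,rmC), free(right), robot_in(rmB)} \ {ball_in(b1,rmB), free(right)} = {ball_in(b3,rmC), robot_in(rmB)}
  ∪ pre   = {ball_in(b3,rmC), robot_in(rmB)} ∪ {carry(b1,right), robot_in(rmB)}
          = {ball_in(b3,rmC), carry(b1,right), robot_in(rmB)}

== RESULT ==
["ball_in(b3,rmC)", "carry(b1,right)", "robot_in(rmB)"]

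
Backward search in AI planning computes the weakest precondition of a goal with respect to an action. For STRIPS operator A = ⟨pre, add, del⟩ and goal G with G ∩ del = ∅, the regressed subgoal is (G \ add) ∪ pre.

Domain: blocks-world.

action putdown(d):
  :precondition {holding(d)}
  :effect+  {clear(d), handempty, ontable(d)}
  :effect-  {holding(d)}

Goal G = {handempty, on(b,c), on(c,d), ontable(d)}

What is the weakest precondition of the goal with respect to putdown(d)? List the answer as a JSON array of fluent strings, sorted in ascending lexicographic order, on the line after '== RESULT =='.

Regress:
  G ∩ del = {}  (empty — regression defined)
  G \ add = {handempty, on(b,c), on(c,d), ontable(d)} \ {clear(d), handempty, ontable(d)} = {on(b,c), on(c,d)}
  ∪ pre   = {on(b,c), on(c,d)} ∪ {holding(d)}
          = {holding(d), on(b,c), on(c,d)}

== RESULT ==
["holding(d)", "on(b,c)", "on(c,d)"]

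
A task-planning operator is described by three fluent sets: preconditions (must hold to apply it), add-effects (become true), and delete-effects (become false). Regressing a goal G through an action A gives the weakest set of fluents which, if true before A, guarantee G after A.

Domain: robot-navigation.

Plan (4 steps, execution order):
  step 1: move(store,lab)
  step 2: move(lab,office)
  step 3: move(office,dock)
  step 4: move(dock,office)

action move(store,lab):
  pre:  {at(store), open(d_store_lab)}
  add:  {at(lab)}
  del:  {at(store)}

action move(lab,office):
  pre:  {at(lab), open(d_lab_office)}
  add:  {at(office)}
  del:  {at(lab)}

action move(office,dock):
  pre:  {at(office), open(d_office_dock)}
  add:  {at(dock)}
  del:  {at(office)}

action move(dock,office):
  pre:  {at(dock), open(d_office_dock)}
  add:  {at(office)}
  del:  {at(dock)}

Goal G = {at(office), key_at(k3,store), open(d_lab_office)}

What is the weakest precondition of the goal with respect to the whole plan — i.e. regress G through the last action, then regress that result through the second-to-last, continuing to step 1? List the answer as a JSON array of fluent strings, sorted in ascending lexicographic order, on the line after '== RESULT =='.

Work backward from the goal:
  through step 4 (move(dock,office)): drop {at(office)}, keep {key_at(k3,store), open(d_lab_office)}, require {at(dock), open(d_office_dock)}
    → {at(dock), key_at(k3,store), open(d_lab_office), open(d_office_dock)}
  through step 3 (move(office,dock)): drop {at(dock)}, keep {key_at(k3,store), open(d_lab_office), open(d_office_dock)}, require {at(office), open(d_office_dock)}
    → {at(office), key_at(k3,store), open(d_lab_office), open(d_office_dock)}
  through step 2 (move(lab,office)): drop {at(office)}, keep {key_at(k3,store), open(d_lab_office), open(d_office_dock)}, require {at(lab), open(d_lab_office)}
    → {at(lab), key_at(k3,store), open(d_lab_office), open(d_office_dock)}
  through step 1 (move(store,lab)): drop {at(lab)}, keep {key_at(k3,store), open(d_lab_office), open(d_office_dock)}, require {at(store), open(d_store_lab)}
    → {at(store), key_at(k3,store), open(d_lab_office), open(d_office_dock), open(d_store_lab)}

== RESULT ==
["at(store)", "key_at(k3,store)", "open(d_lab_office)", "open(d_office_dock)", "open(d_store_lab)"]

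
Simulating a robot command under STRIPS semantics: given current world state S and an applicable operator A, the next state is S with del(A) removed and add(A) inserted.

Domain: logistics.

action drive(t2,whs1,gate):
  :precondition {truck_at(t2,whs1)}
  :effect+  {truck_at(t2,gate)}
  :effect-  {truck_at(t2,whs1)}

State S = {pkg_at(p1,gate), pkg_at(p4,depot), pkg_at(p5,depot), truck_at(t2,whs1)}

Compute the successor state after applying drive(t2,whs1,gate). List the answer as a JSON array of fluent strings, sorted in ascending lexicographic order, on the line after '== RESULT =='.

Compute (S \ del) ∪ add:
  pre ⊆ S: {truck_at(t2,whs1)} ⊆ S  — applicable
  S \ del = {pkg_at(p1,gate), pkg_at(p4,depot), pkg_at(p5,depot)}
  ∪ add   = {pkg_at(p1,gate), pkg_at(p4,depot), pkg_at(p5,depot), truck_at(t2,gate)}

== RESULT ==
["pkg_at(p1,gate)", "pkg_at(p4,depot)", "pkg_at(p5,depot)", "truck_at(t2,gate)"]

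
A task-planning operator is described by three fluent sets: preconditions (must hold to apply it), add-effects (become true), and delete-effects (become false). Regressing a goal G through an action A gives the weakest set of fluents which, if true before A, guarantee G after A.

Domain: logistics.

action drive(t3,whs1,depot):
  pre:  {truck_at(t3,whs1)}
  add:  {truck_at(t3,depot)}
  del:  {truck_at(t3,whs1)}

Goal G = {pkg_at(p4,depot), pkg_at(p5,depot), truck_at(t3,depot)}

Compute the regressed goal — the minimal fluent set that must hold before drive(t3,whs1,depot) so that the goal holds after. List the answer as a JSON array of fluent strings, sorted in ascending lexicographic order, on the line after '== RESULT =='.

Compute (G \ add) ∪ pre:
  G ∩ del = {}  (empty — regression defined)
  G \ add = {pkg_at(p4,depot), pkg_at(p5,depot), truck_at(t3,depot)} \ {truck_at(t3,depot)} = {pkg_at(p4,depot), pkg_at(p5,depot)}
  ∪ pre   = {pkg_at(p4,depot), pkg_at(p5,depot)} ∪ {truck_at(t3,whs1)}
          = {pkg_at(p4,depot), pkg_at(p5,depot), truck_at(t3,whs1)}

== RESULT ==
["pkg_at(p4,depot)", "pkg_at(p5,depot)", "truck_at(t3,whs1)"]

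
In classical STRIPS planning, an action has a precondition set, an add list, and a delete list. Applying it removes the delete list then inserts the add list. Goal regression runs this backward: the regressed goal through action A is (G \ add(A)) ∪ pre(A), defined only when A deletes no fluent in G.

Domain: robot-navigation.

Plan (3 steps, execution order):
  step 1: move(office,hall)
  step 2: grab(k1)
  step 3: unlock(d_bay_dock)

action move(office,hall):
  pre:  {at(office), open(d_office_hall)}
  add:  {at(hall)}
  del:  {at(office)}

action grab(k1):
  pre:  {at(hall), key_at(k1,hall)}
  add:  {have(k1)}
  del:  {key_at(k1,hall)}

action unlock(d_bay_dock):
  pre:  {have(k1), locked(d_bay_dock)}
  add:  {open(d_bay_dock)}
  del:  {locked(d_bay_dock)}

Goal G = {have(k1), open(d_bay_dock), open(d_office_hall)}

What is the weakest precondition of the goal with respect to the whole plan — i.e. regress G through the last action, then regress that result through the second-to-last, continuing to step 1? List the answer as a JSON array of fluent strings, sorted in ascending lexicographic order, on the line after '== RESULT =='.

Work backward from the goal:
  through step 3 (unlock(d_bay_dock)): drop {open(d_bay_dock)}, keep {have(k1), open(d_office_hall)}, require {have(k1), locked(d_bay_dock)}
    → {have(k1), locked(d_bay_dock), open(d_office_hall)}
  through step 2 (grab(k1)): drop {have(k1)}, keep {locked(d_bay_dock), open(d_office_hall)}, require {at(hall), key_at(k1,hall)}
    → {at(hall), key_at(k1,hall), locked(d_bay_dock), open(d_office_hall)}
  through step 1 (move(office,hall)): drop {at(hall)}, keep {key_at(k1,hall), locked(d_bay_dock), open(d_office_hall)}, require {at(office), open(d_office_hall)}
    → {at(office), key_at(k1,hall), locked(d_bay_dock), open(d_office_hall)}

== RESULT ==
["at(office)", "key_at(k1,hall)", "locked(d_bay_dock)", "open(d_office_hall)"]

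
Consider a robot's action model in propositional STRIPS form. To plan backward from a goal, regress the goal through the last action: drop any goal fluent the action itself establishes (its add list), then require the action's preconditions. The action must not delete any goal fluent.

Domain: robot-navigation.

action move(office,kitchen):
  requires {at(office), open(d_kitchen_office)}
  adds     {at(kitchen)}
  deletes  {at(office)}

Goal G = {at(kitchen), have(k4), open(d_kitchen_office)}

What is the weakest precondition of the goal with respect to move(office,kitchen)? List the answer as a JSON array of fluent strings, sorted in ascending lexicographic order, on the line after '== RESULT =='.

Regress:
  G ∩ del = {}  (empty — regression defined)
  G \ add = {at(kitchen), have(k4), open(d_kitchen_office)} \ {at(kitchen)} = {have(k4), open(d_kitchen_office)}
  ∪ pre   = {have(k4), open(d_kitchen_office)} ∪ {at(office), open(d_kitchen_office)}
          = {at(office), have(k4), open(d_kitchen_office)}

== RESULT ==
["at(office)", "have(k4)", "open(d_kitchen_office)"]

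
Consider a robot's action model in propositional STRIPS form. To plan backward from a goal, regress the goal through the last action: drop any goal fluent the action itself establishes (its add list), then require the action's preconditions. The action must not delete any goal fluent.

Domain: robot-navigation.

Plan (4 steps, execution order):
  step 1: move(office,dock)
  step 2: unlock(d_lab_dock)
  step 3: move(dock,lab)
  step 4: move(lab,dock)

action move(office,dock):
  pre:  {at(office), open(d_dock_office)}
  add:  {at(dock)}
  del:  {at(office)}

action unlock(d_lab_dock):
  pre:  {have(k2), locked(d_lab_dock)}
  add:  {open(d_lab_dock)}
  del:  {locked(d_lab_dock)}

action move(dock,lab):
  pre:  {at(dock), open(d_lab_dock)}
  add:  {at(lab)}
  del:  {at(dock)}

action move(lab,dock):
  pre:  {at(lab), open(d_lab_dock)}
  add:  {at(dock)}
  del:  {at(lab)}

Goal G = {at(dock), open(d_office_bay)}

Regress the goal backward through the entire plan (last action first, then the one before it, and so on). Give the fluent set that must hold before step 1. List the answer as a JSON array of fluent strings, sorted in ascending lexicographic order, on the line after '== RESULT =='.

Work backward from the goal:
  through step 4 (move(lab,dock)): drop {at(dock)}, keep {open(d_office_bay)}, require {at(lab), open(d_lab_dock)}
    → {at(lab), open(d_lab_dock), open(d_office_bay)}
  through step 3 (move(dock,lab)): drop {at(lab)}, keep {open(d_lab_dock), open(d_office_bay)}, require {at(dock), open(d_lab_dock)}
    → {at(dock), open(d_lab_dock), open(d_office_bay)}
  through step 2 (unlock(d_lab_dock)): drop {open(d_lab_dock)}, keep {at(dock), open(d_office_bay)}, require {have(k2), locked(d_lab_dock)}
    → {at(dock), have(k2), locked(d_lab_dock), open(d_office_bay)}
  through step 1 (move(office,dock)): drop {at(dock)}, keep {have(k2), locked(d_lab_dock), open(d_office_bay)}, require {at(office), open(d_dock_office)}
    → {at(office), have(k2), locked(d_lab_dock), open(d_dock_office), open(d_office_bay)}

== RESULT ==
["at(office)", "have(k2)", "locked(d_lab_dock)", "open(d_dock_office)", "open(d_office_bay)"]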